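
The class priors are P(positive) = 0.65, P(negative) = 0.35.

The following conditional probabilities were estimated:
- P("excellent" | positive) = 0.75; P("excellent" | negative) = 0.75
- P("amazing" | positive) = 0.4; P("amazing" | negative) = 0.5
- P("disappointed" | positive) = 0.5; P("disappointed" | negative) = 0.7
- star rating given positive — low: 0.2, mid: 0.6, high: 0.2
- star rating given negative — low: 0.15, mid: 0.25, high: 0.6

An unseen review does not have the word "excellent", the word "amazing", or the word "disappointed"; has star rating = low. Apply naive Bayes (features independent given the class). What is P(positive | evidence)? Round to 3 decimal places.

0.832

positive: 0.65 × (1−0.75) × (1−0.4) × (1−0.5) × 0.2 = 0.00975
negative: 0.35 × (1−0.75) × (1−0.5) × (1−0.7) × 0.15 = 0.00196875
P(positive | x) = 0.00975 / 0.01171875 ≈ 0.832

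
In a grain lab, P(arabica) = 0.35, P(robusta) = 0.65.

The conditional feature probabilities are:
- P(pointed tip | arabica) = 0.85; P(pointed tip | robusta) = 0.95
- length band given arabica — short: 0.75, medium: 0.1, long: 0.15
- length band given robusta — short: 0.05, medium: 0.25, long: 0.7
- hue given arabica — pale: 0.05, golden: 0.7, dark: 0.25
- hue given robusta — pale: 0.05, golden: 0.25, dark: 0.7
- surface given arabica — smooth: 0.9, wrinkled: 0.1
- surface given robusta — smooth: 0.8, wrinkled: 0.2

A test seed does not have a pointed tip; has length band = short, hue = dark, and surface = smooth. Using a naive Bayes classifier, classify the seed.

arabica

arabica: 0.35 × (1−0.85) × 0.75 × 0.25 × 0.9 = 0.008859375
robusta: 0.65 × (1−0.95) × 0.05 × 0.7 × 0.8 = 0.00091
Highest score → arabica.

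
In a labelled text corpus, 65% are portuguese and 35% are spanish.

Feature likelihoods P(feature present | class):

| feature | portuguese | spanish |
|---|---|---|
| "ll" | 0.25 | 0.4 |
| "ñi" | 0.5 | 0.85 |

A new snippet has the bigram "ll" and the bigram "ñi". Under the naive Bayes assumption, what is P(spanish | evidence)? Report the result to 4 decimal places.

0.5943

portuguese: 0.65 × 0.25 × 0.5 = 0.08125
spanish: 0.35 × 0.4 × 0.85 = 0.119
P(spanish | x) = 0.119 / 0.20025 ≈ 0.5943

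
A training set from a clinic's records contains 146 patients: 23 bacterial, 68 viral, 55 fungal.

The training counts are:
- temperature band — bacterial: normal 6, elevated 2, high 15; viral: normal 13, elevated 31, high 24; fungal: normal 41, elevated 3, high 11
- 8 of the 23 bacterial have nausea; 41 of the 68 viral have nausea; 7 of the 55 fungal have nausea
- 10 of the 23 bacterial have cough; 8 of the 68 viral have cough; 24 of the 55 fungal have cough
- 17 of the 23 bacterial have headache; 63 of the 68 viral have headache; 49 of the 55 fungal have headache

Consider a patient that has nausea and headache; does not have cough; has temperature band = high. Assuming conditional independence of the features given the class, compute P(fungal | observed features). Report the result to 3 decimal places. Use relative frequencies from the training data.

bacterial: (23/146) × (15/23) × (8/23) × (13/23) × (17/23) ≈ 0.0149292
viral: (68/146) × (24/68) × (41/68) × (60/68) × (63/68) ≈ 0.0810228
fungal: (55/146) × (11/55) × (7/55) × (31/55) × (49/55) ≈ 0.00481513
P(fungal | x) = 0.00481513 / 0.10076713 ≈ 0.048

0.048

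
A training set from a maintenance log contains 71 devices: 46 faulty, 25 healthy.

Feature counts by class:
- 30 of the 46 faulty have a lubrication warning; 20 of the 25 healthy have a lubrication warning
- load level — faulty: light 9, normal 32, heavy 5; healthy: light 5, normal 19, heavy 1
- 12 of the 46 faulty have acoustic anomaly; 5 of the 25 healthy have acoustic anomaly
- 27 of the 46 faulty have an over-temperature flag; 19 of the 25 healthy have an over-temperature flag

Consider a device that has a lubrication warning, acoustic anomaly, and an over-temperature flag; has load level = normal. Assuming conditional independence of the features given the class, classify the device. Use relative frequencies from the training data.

faulty

faulty: (46/71) × (30/46) × (32/46) × (12/46) × (27/46) ≈ 0.0450074
healthy: (25/71) × (20/25) × (19/25) × (5/25) × (19/25) ≈ 0.0325408
Highest score → faulty.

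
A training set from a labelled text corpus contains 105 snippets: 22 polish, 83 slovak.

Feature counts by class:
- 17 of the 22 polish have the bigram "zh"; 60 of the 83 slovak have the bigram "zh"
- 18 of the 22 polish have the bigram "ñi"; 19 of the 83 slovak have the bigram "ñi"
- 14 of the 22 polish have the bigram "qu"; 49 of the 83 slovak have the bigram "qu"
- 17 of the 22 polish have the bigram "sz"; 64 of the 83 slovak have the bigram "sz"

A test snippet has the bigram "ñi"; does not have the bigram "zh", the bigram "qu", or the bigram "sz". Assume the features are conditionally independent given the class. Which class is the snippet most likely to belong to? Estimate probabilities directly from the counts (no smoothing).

slovak

polish: (22/105) × (5/22) × (18/22) × (8/22) × (5/22) ≈ 0.00321992
slovak: (83/105) × (23/83) × (19/83) × (34/83) × (19/83) ≈ 0.00470208
Highest score → slovak.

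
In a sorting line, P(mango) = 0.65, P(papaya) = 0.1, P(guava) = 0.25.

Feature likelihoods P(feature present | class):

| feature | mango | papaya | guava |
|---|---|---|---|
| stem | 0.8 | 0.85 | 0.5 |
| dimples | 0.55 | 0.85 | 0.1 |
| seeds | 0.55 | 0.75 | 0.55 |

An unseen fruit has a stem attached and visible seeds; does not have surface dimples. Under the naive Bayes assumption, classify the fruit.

mango

mango: 0.65 × 0.8 × (1−0.55) × 0.55 = 0.1287
papaya: 0.1 × 0.85 × (1−0.85) × 0.75 = 0.0095625
guava: 0.25 × 0.5 × (1−0.1) × 0.55 = 0.061875
Highest score → mango.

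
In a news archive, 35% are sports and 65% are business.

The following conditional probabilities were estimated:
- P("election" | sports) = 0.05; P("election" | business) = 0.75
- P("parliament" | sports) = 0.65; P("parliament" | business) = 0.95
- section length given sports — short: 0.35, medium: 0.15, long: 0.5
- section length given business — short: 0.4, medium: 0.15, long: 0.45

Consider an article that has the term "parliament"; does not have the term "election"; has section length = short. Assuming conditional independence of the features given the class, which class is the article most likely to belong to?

sports: 0.35 × (1−0.05) × 0.65 × 0.35 = 0.07564375
business: 0.65 × (1−0.75) × 0.95 × 0.4 = 0.06175
Highest score → sports.

sports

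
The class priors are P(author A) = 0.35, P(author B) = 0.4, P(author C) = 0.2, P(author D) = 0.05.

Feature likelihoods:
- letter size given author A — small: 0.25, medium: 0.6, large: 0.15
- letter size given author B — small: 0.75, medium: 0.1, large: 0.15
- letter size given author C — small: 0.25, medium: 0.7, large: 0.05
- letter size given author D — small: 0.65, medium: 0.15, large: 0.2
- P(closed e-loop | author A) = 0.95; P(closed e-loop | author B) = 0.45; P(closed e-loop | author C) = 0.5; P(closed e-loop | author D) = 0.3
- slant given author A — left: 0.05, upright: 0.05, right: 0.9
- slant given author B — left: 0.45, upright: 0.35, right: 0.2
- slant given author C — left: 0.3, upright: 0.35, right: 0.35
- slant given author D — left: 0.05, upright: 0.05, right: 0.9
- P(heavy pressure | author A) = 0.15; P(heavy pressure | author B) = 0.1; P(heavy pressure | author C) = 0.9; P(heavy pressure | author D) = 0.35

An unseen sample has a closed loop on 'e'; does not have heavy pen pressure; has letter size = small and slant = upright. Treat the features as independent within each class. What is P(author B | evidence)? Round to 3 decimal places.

author A: 0.35 × 0.25 × 0.95 × 0.05 × (1−0.15) = 0.0035328125
author B: 0.4 × 0.75 × 0.45 × 0.35 × (1−0.1) = 0.042525
author C: 0.2 × 0.25 × 0.5 × 0.35 × (1−0.9) = 0.000875
author D: 0.05 × 0.65 × 0.3 × 0.05 × (1−0.35) = 0.000316875
P(author B | x) = 0.042525 / 0.0472496875 ≈ 0.900

0.900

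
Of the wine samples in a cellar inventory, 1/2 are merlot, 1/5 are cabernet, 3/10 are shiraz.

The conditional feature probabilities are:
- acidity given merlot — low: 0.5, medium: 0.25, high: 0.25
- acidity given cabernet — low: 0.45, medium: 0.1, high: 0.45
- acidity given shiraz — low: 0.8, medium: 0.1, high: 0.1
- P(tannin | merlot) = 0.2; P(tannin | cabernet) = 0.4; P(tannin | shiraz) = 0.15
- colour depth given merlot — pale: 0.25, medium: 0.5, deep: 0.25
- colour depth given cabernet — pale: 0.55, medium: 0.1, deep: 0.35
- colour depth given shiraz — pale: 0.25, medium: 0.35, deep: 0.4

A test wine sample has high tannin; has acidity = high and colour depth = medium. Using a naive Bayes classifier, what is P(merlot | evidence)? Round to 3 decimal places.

0.707

merlot: 0.5 × 0.25 × 0.2 × 0.5 = 0.0125
cabernet: 0.2 × 0.45 × 0.4 × 0.1 = 0.0036
shiraz: 0.3 × 0.1 × 0.15 × 0.35 = 0.001575
P(merlot | x) = 0.0125 / 0.017675 ≈ 0.707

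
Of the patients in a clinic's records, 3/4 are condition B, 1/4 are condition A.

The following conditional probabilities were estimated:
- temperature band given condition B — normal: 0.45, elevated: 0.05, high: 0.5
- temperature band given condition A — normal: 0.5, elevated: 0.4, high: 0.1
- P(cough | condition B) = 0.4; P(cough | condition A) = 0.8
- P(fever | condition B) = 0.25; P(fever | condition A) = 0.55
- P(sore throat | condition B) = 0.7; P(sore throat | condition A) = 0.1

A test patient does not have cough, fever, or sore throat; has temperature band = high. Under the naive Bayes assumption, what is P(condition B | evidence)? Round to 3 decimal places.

0.962

condition B: 0.75 × 0.5 × (1−0.4) × (1−0.25) × (1−0.7) = 0.050625
condition A: 0.25 × 0.1 × (1−0.8) × (1−0.55) × (1−0.1) = 0.002025
P(condition B | x) = 0.050625 / 0.05265 ≈ 0.962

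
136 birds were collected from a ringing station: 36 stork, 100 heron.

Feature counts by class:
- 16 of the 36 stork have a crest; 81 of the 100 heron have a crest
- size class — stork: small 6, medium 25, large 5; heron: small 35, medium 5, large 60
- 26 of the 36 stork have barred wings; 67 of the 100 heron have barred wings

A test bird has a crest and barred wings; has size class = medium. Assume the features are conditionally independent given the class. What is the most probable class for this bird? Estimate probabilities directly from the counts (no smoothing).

stork

stork: (36/136) × (16/36) × (25/36) × (26/36) ≈ 0.0590051
heron: (100/136) × (81/100) × (5/100) × (67/100) ≈ 0.0199522
Highest score → stork.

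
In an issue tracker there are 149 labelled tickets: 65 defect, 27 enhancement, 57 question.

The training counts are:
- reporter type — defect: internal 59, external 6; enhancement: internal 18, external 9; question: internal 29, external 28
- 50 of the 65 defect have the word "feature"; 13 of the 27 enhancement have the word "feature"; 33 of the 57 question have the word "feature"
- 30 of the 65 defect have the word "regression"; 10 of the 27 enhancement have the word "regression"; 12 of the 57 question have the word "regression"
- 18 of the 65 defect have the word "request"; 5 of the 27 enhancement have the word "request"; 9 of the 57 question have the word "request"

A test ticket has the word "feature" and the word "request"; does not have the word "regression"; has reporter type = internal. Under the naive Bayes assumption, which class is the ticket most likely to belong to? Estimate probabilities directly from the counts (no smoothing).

defect: (65/149) × (59/65) × (50/65) × (35/65) × (18/65) ≈ 0.0454189
enhancement: (27/149) × (18/27) × (13/27) × (17/27) × (5/27) ≈ 0.00678199
question: (57/149) × (29/57) × (33/57) × (45/57) × (9/57) ≈ 0.0140461
Highest score → defect.

defect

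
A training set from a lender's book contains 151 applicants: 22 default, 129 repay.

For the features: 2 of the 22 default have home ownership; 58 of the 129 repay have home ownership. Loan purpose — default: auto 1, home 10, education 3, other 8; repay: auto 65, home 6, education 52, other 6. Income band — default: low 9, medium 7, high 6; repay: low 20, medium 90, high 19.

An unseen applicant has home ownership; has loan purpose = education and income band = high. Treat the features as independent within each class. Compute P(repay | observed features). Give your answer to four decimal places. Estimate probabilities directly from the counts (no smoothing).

0.9789

default: (22/151) × (2/22) × (3/22) × (6/22) ≈ 0.000492584
repay: (129/151) × (58/129) × (52/129) × (19/129) ≈ 0.0228049
P(repay | x) = 0.0228049 / 0.023297484 ≈ 0.9789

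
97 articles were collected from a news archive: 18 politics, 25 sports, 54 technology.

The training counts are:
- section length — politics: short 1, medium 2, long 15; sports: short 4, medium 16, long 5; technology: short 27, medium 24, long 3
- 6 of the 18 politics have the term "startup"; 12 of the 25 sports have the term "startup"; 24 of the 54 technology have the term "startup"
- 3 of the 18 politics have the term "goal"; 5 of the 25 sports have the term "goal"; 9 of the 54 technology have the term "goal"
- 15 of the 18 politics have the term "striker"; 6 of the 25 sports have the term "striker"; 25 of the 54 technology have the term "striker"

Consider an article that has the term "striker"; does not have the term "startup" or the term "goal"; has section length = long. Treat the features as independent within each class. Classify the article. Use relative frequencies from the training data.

politics: (18/97) × (15/18) × (12/18) × (15/18) × (15/18) ≈ 0.0715922
sports: (25/97) × (5/25) × (13/25) × (20/25) × (6/25) ≈ 0.00514639
technology: (54/97) × (3/54) × (30/54) × (45/54) × (25/54) ≈ 0.00662891
Highest score → politics.

politics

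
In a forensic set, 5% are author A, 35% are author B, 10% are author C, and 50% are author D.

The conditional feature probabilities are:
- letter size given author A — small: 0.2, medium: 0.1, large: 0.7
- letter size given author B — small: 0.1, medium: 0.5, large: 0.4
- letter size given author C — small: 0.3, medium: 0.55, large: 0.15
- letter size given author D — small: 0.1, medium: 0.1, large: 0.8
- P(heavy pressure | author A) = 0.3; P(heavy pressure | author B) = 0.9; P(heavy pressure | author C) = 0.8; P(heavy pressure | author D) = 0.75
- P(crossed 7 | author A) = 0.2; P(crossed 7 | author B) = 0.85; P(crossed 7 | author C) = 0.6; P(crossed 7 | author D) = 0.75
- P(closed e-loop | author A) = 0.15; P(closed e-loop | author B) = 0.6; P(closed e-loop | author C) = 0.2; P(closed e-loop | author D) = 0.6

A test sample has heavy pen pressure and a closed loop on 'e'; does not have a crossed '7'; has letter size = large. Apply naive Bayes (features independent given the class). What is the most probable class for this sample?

author A: 0.05 × 0.7 × 0.3 × (1−0.2) × 0.15 = 0.00126
author B: 0.35 × 0.4 × 0.9 × (1−0.85) × 0.6 = 0.01134
author C: 0.1 × 0.15 × 0.8 × (1−0.6) × 0.2 = 0.00096
author D: 0.5 × 0.8 × 0.75 × (1−0.75) × 0.6 = 0.045
Highest score → author D.

author D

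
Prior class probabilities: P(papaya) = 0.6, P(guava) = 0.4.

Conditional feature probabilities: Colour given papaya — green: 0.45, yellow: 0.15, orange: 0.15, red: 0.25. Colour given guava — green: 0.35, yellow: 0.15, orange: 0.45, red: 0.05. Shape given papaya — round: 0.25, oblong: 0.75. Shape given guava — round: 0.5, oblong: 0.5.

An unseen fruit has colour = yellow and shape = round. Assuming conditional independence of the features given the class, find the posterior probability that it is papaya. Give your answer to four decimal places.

0.4286

papaya: 0.6 × 0.15 × 0.25 = 0.0225
guava: 0.4 × 0.15 × 0.5 = 0.03
P(papaya | x) = 0.0225 / 0.0525 ≈ 0.4286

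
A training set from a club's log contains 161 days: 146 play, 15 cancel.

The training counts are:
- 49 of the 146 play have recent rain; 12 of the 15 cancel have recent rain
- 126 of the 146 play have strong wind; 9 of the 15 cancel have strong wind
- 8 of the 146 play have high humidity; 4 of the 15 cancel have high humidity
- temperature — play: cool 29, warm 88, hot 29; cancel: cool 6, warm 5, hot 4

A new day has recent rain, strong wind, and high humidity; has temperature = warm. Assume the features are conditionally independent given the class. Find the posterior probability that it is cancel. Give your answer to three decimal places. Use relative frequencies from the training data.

play: (146/161) × (49/146) × (126/146) × (8/146) × (88/146) ≈ 0.00867471
cancel: (15/161) × (12/15) × (9/15) × (4/15) × (5/15) ≈ 0.00397516
P(cancel | x) = 0.00397516 / 0.01264987 ≈ 0.314

0.314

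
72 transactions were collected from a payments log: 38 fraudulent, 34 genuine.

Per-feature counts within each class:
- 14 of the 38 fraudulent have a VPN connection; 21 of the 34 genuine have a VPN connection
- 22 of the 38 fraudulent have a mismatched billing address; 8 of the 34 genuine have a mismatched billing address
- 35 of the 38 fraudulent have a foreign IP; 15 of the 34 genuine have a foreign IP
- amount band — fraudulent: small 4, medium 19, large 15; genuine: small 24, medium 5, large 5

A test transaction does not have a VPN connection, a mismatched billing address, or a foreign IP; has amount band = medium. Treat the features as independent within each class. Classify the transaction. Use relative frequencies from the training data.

fraudulent: (38/72) × (24/38) × (16/38) × (3/38) × (19/38) ≈ 0.00554017
genuine: (34/72) × (13/34) × (26/34) × (19/34) × (5/34) ≈ 0.0113467
Highest score → genuine.

genuine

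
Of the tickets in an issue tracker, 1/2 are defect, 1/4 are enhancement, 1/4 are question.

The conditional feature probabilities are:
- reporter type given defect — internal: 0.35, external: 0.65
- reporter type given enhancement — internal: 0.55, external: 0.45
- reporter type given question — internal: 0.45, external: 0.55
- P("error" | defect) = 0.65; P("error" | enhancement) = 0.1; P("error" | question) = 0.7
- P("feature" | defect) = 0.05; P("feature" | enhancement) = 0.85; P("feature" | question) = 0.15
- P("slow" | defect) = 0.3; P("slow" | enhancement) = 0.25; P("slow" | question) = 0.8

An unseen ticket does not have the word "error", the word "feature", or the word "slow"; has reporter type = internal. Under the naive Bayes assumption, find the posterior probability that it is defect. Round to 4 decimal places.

defect: 0.5 × 0.35 × (1−0.65) × (1−0.05) × (1−0.3) = 0.04073125
enhancement: 0.25 × 0.55 × (1−0.1) × (1−0.85) × (1−0.25) = 0.013921875
question: 0.25 × 0.45 × (1−0.7) × (1−0.15) × (1−0.8) = 0.0057375
P(defect | x) = 0.04073125 / 0.060390625 ≈ 0.6745

0.6745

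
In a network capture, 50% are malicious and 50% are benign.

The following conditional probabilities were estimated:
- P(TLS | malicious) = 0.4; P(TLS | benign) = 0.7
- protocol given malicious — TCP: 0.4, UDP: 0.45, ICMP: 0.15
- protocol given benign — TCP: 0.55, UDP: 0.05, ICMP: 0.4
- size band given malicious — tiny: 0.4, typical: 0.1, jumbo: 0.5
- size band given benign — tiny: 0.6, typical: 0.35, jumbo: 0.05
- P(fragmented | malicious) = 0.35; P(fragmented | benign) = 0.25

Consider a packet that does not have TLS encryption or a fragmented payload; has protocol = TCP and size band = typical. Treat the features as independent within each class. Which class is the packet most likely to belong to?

malicious: 0.5 × (1−0.4) × 0.4 × 0.1 × (1−0.35) = 0.0078
benign: 0.5 × (1−0.7) × 0.55 × 0.35 × (1−0.25) = 0.02165625
Highest score → benign.

benign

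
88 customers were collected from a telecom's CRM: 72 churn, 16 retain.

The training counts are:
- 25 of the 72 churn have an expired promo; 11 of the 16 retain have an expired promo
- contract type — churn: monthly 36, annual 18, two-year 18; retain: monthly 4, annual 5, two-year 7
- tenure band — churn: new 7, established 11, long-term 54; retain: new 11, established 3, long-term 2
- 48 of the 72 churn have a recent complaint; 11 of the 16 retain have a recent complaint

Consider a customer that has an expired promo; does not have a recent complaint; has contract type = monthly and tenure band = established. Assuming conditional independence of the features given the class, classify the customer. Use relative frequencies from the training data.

churn

churn: (72/88) × (25/72) × (36/72) × (11/72) × (24/72) ≈ 0.0072338
retain: (16/88) × (11/16) × (4/16) × (3/16) × (5/16) = 0.0018310546875
Highest score → churn.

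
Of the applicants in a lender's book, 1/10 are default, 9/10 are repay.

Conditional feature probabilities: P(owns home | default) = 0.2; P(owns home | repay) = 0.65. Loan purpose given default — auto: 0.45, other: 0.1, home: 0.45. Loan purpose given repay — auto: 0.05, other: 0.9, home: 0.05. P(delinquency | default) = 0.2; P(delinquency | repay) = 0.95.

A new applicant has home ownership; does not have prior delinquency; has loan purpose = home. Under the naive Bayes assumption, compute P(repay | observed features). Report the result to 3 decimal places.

default: 0.1 × 0.2 × 0.45 × (1−0.2) = 0.0072
repay: 0.9 × 0.65 × 0.05 × (1−0.95) = 0.0014625
P(repay | x) = 0.0014625 / 0.0086625 ≈ 0.169

0.169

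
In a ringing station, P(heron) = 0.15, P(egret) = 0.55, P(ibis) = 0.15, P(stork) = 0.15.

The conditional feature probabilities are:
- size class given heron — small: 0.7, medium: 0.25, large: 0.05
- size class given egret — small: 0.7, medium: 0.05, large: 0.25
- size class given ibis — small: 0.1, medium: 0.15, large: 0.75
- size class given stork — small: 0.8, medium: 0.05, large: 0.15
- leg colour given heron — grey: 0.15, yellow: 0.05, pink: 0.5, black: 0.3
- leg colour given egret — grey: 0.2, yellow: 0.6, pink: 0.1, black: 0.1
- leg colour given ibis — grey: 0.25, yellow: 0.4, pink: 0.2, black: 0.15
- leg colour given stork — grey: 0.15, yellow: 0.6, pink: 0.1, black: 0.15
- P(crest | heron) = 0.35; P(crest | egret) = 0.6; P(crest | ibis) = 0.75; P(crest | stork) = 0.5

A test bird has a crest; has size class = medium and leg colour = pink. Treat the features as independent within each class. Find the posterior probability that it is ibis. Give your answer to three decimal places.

heron: 0.15 × 0.25 × 0.5 × 0.35 = 0.0065625
egret: 0.55 × 0.05 × 0.1 × 0.6 = 0.00165
ibis: 0.15 × 0.15 × 0.2 × 0.75 = 0.003375
stork: 0.15 × 0.05 × 0.1 × 0.5 = 0.000375
P(ibis | x) = 0.003375 / 0.0119625 ≈ 0.282

0.282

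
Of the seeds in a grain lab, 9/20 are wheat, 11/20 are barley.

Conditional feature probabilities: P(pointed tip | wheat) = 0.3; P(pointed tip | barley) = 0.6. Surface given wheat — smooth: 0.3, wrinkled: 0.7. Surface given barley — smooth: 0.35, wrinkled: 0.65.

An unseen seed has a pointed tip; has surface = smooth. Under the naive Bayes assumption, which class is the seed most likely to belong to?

wheat: 0.45 × 0.3 × 0.3 = 0.0405
barley: 0.55 × 0.6 × 0.35 = 0.1155
Highest score → barley.

barley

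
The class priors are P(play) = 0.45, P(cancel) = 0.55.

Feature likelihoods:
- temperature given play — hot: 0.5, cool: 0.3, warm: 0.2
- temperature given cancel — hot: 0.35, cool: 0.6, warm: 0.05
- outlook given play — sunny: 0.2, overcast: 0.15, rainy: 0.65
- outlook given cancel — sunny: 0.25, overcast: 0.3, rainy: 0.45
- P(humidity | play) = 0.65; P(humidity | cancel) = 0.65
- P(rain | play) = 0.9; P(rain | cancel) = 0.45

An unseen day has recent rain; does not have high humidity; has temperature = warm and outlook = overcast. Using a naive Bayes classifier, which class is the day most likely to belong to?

play

play: 0.45 × 0.2 × 0.15 × (1−0.65) × 0.9 = 0.0042525
cancel: 0.55 × 0.05 × 0.3 × (1−0.65) × 0.45 = 0.001299375
Highest score → play.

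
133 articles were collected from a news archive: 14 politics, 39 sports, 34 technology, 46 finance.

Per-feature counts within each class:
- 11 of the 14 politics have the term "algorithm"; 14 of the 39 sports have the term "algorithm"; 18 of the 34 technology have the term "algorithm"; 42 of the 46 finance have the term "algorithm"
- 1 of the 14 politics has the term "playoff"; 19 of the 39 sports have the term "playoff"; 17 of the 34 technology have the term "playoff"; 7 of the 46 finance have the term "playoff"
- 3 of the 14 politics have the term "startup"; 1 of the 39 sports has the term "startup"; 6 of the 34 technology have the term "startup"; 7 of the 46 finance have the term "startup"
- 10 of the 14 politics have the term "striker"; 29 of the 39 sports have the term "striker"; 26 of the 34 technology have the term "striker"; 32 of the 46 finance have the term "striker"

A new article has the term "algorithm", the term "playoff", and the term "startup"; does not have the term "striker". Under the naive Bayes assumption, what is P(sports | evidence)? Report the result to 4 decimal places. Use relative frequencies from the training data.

0.0588

politics: (14/133) × (11/14) × (1/14) × (3/14) × (4/14) ≈ 0.000361691
sports: (39/133) × (14/39) × (19/39) × (1/39) × (10/39) ≈ 0.00033716
technology: (34/133) × (18/34) × (17/34) × (6/34) × (8/34) ≈ 0.00280979
finance: (46/133) × (42/46) × (7/46) × (7/46) × (14/46) ≈ 0.00222561
P(sports | x) = 0.00033716 / 0.005734251 ≈ 0.0588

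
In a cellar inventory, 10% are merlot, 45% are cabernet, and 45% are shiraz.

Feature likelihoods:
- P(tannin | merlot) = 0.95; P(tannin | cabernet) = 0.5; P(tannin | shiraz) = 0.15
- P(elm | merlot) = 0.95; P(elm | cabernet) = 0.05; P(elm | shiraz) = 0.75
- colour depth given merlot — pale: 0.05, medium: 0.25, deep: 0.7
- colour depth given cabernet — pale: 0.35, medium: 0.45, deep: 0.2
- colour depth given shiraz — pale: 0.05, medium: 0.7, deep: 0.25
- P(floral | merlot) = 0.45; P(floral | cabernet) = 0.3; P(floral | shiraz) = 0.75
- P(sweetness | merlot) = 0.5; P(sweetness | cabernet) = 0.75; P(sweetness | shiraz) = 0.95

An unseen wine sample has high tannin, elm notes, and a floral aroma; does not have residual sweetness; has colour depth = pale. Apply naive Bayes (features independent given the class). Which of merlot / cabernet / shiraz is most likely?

merlot

merlot: 0.1 × 0.95 × 0.95 × 0.05 × 0.45 × (1−0.5) = 0.0010153125
cabernet: 0.45 × 0.5 × 0.05 × 0.35 × 0.3 × (1−0.75) = 0.0002953125
shiraz: 0.45 × 0.15 × 0.75 × 0.05 × 0.75 × (1−0.95) = 0.000094921875
Highest score → merlot.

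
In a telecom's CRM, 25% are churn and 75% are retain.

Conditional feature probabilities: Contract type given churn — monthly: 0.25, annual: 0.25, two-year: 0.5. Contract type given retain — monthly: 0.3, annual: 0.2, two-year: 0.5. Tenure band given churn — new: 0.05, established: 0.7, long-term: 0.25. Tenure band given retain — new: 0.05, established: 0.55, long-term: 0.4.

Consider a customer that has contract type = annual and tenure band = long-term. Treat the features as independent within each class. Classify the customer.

retain

churn: 0.25 × 0.25 × 0.25 = 0.015625
retain: 0.75 × 0.2 × 0.4 = 0.06
Highest score → retain.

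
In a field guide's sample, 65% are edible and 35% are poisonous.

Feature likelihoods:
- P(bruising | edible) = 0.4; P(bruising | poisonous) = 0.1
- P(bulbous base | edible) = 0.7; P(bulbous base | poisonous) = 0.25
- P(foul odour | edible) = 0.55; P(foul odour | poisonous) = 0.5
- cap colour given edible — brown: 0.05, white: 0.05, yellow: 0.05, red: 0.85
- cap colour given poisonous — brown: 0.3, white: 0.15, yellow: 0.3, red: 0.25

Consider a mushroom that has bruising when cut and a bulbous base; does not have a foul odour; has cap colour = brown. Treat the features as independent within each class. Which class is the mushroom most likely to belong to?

edible

edible: 0.65 × 0.4 × 0.7 × (1−0.55) × 0.05 = 0.004095
poisonous: 0.35 × 0.1 × 0.25 × (1−0.5) × 0.3 = 0.0013125
Highest score → edible.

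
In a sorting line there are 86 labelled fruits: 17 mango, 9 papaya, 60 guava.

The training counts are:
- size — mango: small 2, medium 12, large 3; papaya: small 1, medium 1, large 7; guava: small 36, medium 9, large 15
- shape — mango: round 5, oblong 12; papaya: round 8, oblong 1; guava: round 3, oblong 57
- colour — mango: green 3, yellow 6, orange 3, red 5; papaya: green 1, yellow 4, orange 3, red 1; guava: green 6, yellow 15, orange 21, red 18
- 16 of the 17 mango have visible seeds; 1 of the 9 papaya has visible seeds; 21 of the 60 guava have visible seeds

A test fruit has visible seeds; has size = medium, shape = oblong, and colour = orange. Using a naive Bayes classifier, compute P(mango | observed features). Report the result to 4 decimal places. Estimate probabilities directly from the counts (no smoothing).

mango: (17/86) × (12/17) × (12/17) × (3/17) × (16/17) ≈ 0.0163591
papaya: (9/86) × (1/9) × (1/9) × (3/9) × (1/9) ≈ 0.0000478515
guava: (60/86) × (9/60) × (57/60) × (21/60) × (21/60) ≈ 0.0121788
P(mango | x) = 0.0163591 / 0.0285857515 ≈ 0.5723

0.5723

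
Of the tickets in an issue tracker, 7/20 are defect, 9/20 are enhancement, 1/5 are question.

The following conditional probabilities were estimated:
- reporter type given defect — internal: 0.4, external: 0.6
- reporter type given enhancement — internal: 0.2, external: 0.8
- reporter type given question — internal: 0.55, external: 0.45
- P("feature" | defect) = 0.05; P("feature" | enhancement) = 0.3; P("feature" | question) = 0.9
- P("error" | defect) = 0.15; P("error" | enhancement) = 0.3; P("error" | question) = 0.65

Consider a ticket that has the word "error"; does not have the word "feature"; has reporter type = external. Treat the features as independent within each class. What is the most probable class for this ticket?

defect: 0.35 × 0.6 × (1−0.05) × 0.15 = 0.029925
enhancement: 0.45 × 0.8 × (1−0.3) × 0.3 = 0.0756
question: 0.2 × 0.45 × (1−0.9) × 0.65 = 0.00585
Highest score → enhancement.

enhancement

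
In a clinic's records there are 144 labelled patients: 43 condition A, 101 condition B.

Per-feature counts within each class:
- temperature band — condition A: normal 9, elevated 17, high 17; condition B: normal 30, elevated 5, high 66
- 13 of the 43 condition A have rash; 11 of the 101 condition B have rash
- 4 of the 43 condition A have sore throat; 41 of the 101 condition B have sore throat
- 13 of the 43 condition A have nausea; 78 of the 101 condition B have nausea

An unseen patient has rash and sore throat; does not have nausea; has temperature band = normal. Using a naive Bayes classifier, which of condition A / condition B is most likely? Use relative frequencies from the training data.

condition A: (43/144) × (9/43) × (13/43) × (4/43) × (30/43) ≈ 0.00122631
condition B: (101/144) × (30/101) × (11/101) × (41/101) × (23/101) ≈ 0.00209749
Highest score → condition B.

condition B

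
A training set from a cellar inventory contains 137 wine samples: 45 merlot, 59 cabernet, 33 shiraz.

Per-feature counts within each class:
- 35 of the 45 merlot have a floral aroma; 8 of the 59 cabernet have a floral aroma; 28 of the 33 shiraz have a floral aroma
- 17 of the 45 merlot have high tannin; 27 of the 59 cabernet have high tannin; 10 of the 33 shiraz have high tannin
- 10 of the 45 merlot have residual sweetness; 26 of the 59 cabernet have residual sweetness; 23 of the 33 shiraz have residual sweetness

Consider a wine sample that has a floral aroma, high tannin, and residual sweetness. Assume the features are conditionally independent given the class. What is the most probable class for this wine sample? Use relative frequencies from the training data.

merlot: (45/137) × (35/45) × (17/45) × (10/45) ≈ 0.0214472
cabernet: (59/137) × (8/59) × (27/59) × (26/59) ≈ 0.0117761
shiraz: (33/137) × (28/33) × (10/33) × (23/33) ≈ 0.0431656
Highest score → shiraz.

shiraz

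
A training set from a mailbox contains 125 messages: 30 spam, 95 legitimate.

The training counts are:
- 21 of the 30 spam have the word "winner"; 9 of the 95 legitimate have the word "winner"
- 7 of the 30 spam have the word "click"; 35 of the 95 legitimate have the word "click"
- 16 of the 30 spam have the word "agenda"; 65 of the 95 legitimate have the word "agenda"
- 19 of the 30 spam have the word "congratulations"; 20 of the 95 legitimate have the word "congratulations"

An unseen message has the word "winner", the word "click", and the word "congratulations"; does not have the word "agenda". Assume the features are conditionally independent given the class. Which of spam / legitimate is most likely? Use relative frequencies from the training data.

spam: (30/125) × (21/30) × (7/30) × (14/30) × (19/30) ≈ 0.0115858
legitimate: (95/125) × (9/95) × (35/95) × (30/95) × (20/95) ≈ 0.00176352
Highest score → spam.

spam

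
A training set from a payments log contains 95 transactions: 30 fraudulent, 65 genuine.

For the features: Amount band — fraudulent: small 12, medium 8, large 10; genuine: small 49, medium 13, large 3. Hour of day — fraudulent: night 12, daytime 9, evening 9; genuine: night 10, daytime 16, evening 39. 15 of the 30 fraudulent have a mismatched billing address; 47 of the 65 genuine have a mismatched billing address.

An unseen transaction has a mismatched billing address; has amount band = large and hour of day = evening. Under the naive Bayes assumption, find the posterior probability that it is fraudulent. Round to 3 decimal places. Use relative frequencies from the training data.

0.535

fraudulent: (30/95) × (10/30) × (9/30) × (15/30) ≈ 0.0157895
genuine: (65/95) × (3/65) × (39/65) × (47/65) ≈ 0.0137004
P(fraudulent | x) = 0.0157895 / 0.0294899 ≈ 0.535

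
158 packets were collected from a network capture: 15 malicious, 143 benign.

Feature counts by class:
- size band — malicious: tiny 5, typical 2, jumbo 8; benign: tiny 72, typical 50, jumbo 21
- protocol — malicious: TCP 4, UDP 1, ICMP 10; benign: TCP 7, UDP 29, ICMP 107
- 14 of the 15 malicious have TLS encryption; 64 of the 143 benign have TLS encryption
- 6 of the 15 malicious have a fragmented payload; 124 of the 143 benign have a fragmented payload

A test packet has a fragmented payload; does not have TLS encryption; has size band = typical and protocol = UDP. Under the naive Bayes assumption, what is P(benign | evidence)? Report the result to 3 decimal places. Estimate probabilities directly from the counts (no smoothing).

malicious: (15/158) × (2/15) × (1/15) × (1/15) × (6/15) ≈ 0.0000225035
benign: (143/158) × (50/143) × (29/143) × (79/143) × (124/143) ≈ 0.0307434
P(benign | x) = 0.0307434 / 0.0307659035 ≈ 0.999

0.999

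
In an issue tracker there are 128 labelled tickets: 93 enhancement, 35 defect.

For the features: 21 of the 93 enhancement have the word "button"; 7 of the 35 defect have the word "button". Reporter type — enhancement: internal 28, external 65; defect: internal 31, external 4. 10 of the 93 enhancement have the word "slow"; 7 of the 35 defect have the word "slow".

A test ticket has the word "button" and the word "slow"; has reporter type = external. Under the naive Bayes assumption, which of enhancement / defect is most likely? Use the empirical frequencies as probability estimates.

enhancement

enhancement: (93/128) × (21/93) × (65/93) × (10/93) ≈ 0.0123298
defect: (35/128) × (7/35) × (4/35) × (7/35) = 0.00125
Highest score → enhancement.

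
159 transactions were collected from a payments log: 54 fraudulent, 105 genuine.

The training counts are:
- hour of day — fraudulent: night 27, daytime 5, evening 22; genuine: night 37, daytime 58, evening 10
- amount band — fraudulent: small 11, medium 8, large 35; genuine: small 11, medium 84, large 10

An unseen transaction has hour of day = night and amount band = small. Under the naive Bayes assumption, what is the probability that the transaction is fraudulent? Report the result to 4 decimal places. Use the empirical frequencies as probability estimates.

fraudulent: (54/159) × (27/54) × (11/54) ≈ 0.0345912
genuine: (105/159) × (37/105) × (11/105) ≈ 0.0243786
P(fraudulent | x) = 0.0345912 / 0.0589698 ≈ 0.5866

0.5866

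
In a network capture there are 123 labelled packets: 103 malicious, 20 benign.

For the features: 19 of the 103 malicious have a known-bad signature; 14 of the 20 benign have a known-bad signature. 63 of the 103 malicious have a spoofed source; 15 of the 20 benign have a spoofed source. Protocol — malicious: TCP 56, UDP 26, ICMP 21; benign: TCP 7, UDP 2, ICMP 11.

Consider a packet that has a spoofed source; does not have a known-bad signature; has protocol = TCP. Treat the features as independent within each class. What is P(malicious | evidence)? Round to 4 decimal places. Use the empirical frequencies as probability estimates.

malicious: (103/123) × (84/103) × (63/103) × (56/103) ≈ 0.227106
benign: (20/123) × (6/20) × (15/20) × (7/20) ≈ 0.0128049
P(malicious | x) = 0.227106 / 0.2399109 ≈ 0.9466

0.9466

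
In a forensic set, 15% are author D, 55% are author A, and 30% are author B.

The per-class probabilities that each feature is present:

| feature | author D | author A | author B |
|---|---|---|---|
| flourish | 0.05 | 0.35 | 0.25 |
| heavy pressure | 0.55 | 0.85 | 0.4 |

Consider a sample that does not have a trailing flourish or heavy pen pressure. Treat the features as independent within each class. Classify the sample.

author D: 0.15 × (1−0.05) × (1−0.55) = 0.064125
author A: 0.55 × (1−0.35) × (1−0.85) = 0.053625
author B: 0.3 × (1−0.25) × (1−0.4) = 0.135
Highest score → author B.

author B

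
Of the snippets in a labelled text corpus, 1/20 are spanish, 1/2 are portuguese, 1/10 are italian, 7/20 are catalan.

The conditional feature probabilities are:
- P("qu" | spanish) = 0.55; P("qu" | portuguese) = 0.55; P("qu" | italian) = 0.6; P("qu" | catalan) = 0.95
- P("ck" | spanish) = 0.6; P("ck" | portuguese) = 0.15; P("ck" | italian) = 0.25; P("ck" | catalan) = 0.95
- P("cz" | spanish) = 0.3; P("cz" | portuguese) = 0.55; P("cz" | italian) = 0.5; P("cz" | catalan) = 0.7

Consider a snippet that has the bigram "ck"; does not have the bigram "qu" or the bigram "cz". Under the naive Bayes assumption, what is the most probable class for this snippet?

spanish: 0.05 × (1−0.55) × 0.6 × (1−0.3) = 0.00945
portuguese: 0.5 × (1−0.55) × 0.15 × (1−0.55) = 0.0151875
italian: 0.1 × (1−0.6) × 0.25 × (1−0.5) = 0.005
catalan: 0.35 × (1−0.95) × 0.95 × (1−0.7) = 0.0049875
Highest score → portuguese.

portuguese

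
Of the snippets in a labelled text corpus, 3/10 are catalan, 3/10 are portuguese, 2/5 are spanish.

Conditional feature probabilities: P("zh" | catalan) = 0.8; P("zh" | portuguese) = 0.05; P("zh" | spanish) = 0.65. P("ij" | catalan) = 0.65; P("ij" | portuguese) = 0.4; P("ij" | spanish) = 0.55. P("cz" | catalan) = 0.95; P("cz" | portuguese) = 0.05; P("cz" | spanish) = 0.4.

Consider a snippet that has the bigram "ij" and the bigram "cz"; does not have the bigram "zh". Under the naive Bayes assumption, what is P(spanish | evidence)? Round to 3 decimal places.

0.419

catalan: 0.3 × (1−0.8) × 0.65 × 0.95 = 0.03705
portuguese: 0.3 × (1−0.05) × 0.4 × 0.05 = 0.0057
spanish: 0.4 × (1−0.65) × 0.55 × 0.4 = 0.0308
P(spanish | x) = 0.0308 / 0.07355 ≈ 0.419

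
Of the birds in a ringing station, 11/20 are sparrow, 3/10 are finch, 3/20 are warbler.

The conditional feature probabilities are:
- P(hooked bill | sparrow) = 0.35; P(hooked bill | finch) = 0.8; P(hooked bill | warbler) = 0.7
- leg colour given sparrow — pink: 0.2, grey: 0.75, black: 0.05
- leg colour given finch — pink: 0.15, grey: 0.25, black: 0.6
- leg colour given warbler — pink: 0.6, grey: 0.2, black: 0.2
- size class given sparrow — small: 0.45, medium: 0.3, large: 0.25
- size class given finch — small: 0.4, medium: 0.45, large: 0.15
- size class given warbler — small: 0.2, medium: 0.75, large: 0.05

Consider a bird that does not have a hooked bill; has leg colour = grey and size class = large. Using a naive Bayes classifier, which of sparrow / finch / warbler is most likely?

sparrow: 0.55 × (1−0.35) × 0.75 × 0.25 = 0.06703125
finch: 0.3 × (1−0.8) × 0.25 × 0.15 = 0.00225
warbler: 0.15 × (1−0.7) × 0.2 × 0.05 = 0.00045
Highest score → sparrow.

sparrow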